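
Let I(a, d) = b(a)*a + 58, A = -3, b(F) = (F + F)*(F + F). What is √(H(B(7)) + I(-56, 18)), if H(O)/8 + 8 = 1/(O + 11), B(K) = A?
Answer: I*√702469 ≈ 838.13*I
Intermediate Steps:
b(F) = 4*F² (b(F) = (2*F)*(2*F) = 4*F²)
B(K) = -3
I(a, d) = 58 + 4*a³ (I(a, d) = (4*a²)*a + 58 = 4*a³ + 58 = 58 + 4*a³)
H(O) = -64 + 8/(11 + O) (H(O) = -64 + 8/(O + 11) = -64 + 8/(11 + O))
√(H(B(7)) + I(-56, 18)) = √(8*(-87 - 8*(-3))/(11 - 3) + (58 + 4*(-56)³)) = √(8*(-87 + 24)/8 + (58 + 4*(-175616))) = √(8*(⅛)*(-63) + (58 - 702464)) = √(-63 - 702406) = √(-702469) = I*√702469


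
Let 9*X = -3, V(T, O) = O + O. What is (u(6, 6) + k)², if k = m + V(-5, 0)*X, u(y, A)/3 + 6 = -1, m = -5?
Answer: 676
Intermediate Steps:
V(T, O) = 2*O
u(y, A) = -21 (u(y, A) = -18 + 3*(-1) = -18 - 3 = -21)
X = -⅓ (X = (⅑)*(-3) = -⅓ ≈ -0.33333)
k = -5 (k = -5 + (2*0)*(-⅓) = -5 + 0*(-⅓) = -5 + 0 = -5)
(u(6, 6) + k)² = (-21 - 5)² = (-26)² = 676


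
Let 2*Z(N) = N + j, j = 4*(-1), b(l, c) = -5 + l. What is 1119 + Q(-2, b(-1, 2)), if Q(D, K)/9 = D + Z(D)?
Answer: 1074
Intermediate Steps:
j = -4
Z(N) = -2 + N/2 (Z(N) = (N - 4)/2 = (-4 + N)/2 = -2 + N/2)
Q(D, K) = -18 + 27*D/2 (Q(D, K) = 9*(D + (-2 + D/2)) = 9*(-2 + 3*D/2) = -18 + 27*D/2)
1119 + Q(-2, b(-1, 2)) = 1119 + (-18 + (27/2)*(-2)) = 1119 + (-18 - 27) = 1119 - 45 = 1074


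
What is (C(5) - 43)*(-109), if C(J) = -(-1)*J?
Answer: 4142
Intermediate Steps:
C(J) = J
(C(5) - 43)*(-109) = (5 - 43)*(-109) = -38*(-109) = 4142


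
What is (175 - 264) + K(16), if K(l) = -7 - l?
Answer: -112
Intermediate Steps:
(175 - 264) + K(16) = (175 - 264) + (-7 - 1*16) = -89 + (-7 - 16) = -89 - 23 = -112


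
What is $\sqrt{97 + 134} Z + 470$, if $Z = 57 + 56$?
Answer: $470 + 113 \sqrt{231} \approx 2187.5$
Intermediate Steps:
$Z = 113$
$\sqrt{97 + 134} Z + 470 = \sqrt{97 + 134} \cdot 113 + 470 = \sqrt{231} \cdot 113 + 470 = 113 \sqrt{231} + 470 = 470 + 113 \sqrt{231}$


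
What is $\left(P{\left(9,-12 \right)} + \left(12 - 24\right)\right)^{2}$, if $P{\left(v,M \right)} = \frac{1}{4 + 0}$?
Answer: $\frac{2209}{16} \approx 138.06$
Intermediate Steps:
$P{\left(v,M \right)} = \frac{1}{4}$
$\left(P{\left(9,-12 \right)} + \left(12 - 24\right)\right)^{2} = \left(\frac{1}{4} + \left(12 - 24\right)\right)^{2} = \left(\frac{1}{4} - 12\right)^{2} = \left(- \frac{47}{4}\right)^{2} = \frac{2209}{16}$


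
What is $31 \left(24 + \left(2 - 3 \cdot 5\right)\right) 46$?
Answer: $15686$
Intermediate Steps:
$31 \left(24 + \left(2 - 3 \cdot 5\right)\right) 46 = 31 \left(24 + \left(2 - 15\right)\right) 46 = 31 \left(24 - 13\right) 46 = 31 \cdot 11 \cdot 46 = 341 \cdot 46 = 15686$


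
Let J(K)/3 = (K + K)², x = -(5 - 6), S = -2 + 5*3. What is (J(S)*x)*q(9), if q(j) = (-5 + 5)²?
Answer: 0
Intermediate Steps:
S = 13 (S = -2 + 15 = 13)
x = 1 (x = -1*(-1) = 1)
J(K) = 12*K² (J(K) = 3*(K + K)² = 3*(2*K)² = 3*(4*K²) = 12*K²)
q(j) = 0 (q(j) = 0² = 0)
(J(S)*x)*q(9) = ((12*13²)*1)*0 = ((12*169)*1)*0 = (2028*1)*0 = 2028*0 = 0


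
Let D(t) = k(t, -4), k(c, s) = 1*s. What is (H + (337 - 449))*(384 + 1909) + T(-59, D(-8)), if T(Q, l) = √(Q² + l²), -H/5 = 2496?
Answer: -28873456 + √3497 ≈ -2.8873e+7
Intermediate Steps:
k(c, s) = s
H = -12480 (H = -5*2496 = -12480)
D(t) = -4
(H + (337 - 449))*(384 + 1909) + T(-59, D(-8)) = (-12480 + (337 - 449))*(384 + 1909) + √((-59)² + (-4)²) = (-12480 - 112)*2293 + √(3481 + 16) = -12592*2293 + √3497 = -28873456 + √3497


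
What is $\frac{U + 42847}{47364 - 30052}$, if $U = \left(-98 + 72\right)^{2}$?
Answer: $\frac{43523}{17312} \approx 2.514$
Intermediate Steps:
$U = 676$ ($U = \left(-26\right)^{2} = 676$)
$\frac{U + 42847}{47364 - 30052} = \frac{676 + 42847}{47364 - 30052} = \frac{43523}{17312}$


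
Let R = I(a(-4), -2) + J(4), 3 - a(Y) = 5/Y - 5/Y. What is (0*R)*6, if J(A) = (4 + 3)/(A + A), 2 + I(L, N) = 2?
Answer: 0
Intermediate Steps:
a(Y) = 3 (a(Y) = 3 - (5/Y - 5/Y) = 3 - 1*0 = 3 + 0 = 3)
I(L, N) = 0 (I(L, N) = -2 + 2 = 0)
J(A) = 7/(2*A) (J(A) = 7/((2*A)) = 7*(1/(2*A)) = 7/(2*A))
R = 7/8 (R = 0 + (7/2)/4 = 0 + (7/2)*(¼) = 0 + 7/8 = 7/8 ≈ 0.87500)
(0*R)*6 = (0*(7/8))*6 = 0*6 = 0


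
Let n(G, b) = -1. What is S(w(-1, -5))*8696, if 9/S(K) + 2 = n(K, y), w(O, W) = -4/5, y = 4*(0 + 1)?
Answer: -26088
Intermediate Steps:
y = 4 (y = 4*1 = 4)
w(O, W) = -⅘ (w(O, W) = -4*⅕ = -⅘)
S(K) = -3 (S(K) = 9/(-2 - 1) = 9/(-3) = 9*(-⅓) = -3)
S(w(-1, -5))*8696 = -3*8696 = -26088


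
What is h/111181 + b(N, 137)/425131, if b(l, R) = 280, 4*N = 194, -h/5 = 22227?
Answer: -6745114715/6752355673 ≈ -0.99893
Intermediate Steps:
h = -111135 (h = -5*22227 = -111135)
N = 97/2 (N = (¼)*194 = 97/2 ≈ 48.500)
h/111181 + b(N, 137)/425131 = -111135/111181 + 280/425131 = -111135*1/111181 + 280*(1/425131) = -111135/111181 + 40/60733 = -6745114715/6752355673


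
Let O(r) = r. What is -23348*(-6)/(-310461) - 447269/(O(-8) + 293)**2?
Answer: -50079409603/8405731575 ≈ -5.9578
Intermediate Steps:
-23348*(-6)/(-310461) - 447269/(O(-8) + 293)**2 = -23348*(-6)/(-310461) - 447269/(-8 + 293)**2 = 140088*(-1/310461) - 447269/(285**2) = -46696/103487 - 447269/81225 = -50079409603/8405731575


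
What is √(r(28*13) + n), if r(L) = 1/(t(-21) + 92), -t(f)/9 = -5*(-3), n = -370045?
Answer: 32*I*√668177/43 ≈ 608.31*I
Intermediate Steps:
t(f) = -135 (t(f) = -(-45)*(-3) = -9*15 = -135)
r(L) = -1/43 (r(L) = 1/(-135 + 92) = 1/(-43) = -1/43)
√(r(28*13) + n) = √(-1/43 - 370045) = √(-15911936/43) = 32*I*√668177/43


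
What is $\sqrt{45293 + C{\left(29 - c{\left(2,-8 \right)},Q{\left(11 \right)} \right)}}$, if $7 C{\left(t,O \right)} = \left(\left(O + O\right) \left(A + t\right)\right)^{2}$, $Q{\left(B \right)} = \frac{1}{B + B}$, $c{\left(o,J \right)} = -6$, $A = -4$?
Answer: $\frac{2 \sqrt{67137231}}{77} \approx 212.82$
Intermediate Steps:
$Q{\left(B \right)} = \frac{1}{2 B}$
$C{\left(t,O \right)} = \frac{4 O^{2} \left(-4 + t\right)^{2}}{7}$ ($C{\left(t,O \right)} = \frac{\left(\left(O + O\right) \left(-4 + t\right)\right)^{2}}{7} = \frac{\left(2 O \left(-4 + t\right)\right)^{2}}{7} = \frac{4 O^{2} \left(-4 + t\right)^{2}}{7}$)
$\sqrt{45293 + C{\left(29 - c{\left(2,-8 \right)},Q{\left(11 \right)} \right)}} = \sqrt{45293 + \frac{4 \left(\frac{1}{2 \cdot 11}\right)^{2} \left(-4 + \left(29 - -6\right)\right)^{2}}{7}} = \sqrt{45293 + \frac{4 \left(\frac{1}{2} \cdot \frac{1}{11}\right)^{2} \left(-4 + \left(29 + 6\right)\right)^{2}}{7}} = \sqrt{45293 + \frac{4 \left(-4 + 35\right)^{2}}{7 \cdot 484}} = \sqrt{45293 + \frac{4}{7} \cdot \frac{1}{484} \cdot 31^{2}} = \sqrt{45293 + \frac{4}{7} \cdot \frac{1}{484} \cdot 961} = \sqrt{45293 + \frac{961}{847}} = \sqrt{\frac{38364132}{847}} = \frac{2 \sqrt{67137231}}{77}$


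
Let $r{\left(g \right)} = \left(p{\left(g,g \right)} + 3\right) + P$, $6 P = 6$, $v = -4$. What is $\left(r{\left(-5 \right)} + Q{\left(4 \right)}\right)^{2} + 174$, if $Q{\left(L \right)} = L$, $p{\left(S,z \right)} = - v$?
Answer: $318$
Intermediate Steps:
$P = 1$ ($P = \frac{1}{6} \cdot 6 = 1$)
$p{\left(S,z \right)} = 4$ ($p{\left(S,z \right)} = \left(-1\right) \left(-4\right) = 4$)
$r{\left(g \right)} = 8$ ($r{\left(g \right)} = \left(4 + 3\right) + 1 = 7 + 1 = 8$)
$\left(r{\left(-5 \right)} + Q{\left(4 \right)}\right)^{2} + 174 = \left(8 + 4\right)^{2} + 174 = 12^{2} + 174 = 144 + 174 = 318$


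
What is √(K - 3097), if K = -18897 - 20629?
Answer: I*√42623 ≈ 206.45*I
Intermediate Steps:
K = -39526
√(K - 3097) = √(-39526 - 3097) = √(-42623) = I*√42623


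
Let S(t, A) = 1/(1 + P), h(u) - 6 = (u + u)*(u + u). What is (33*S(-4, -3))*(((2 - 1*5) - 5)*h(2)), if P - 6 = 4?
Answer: -528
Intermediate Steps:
P = 10 (P = 6 + 4 = 10)
h(u) = 6 + 4*u² (h(u) = 6 + (u + u)*(u + u) = 6 + (2*u)*(2*u) = 6 + 4*u²)
S(t, A) = 1/11 (S(t, A) = 1/(1 + 10) = 1/11)
(33*S(-4, -3))*(((2 - 1*5) - 5)*h(2)) = (33*(1/11))*(((2 - 1*5) - 5)*(6 + 4*2²)) = 3*(((2 - 5) - 5)*(6 + 4*4)) = 3*((-3 - 5)*(6 + 16)) = 3*(-8*22) = 3*(-176) = -528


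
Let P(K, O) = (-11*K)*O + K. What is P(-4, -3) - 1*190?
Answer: -326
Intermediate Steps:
P(K, O) = K - 11*K*O (P(K, O) = -11*K*O + K = K - 11*K*O)
P(-4, -3) - 1*190 = -4*(1 - 11*(-3)) - 1*190 = -4*(1 + 33) - 190 = -4*34 - 190 = -136 - 190 = -326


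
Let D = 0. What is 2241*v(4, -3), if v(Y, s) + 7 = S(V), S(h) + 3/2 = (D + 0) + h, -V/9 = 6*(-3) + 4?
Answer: 526635/2 ≈ 2.6332e+5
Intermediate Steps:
V = 126 (V = -9*(6*(-3) + 4) = -9*(-18 + 4) = -9*(-14) = 126)
S(h) = -3/2 + h (S(h) = -3/2 + ((0 + 0) + h) = -3/2 + (0 + h) = -3/2 + h)
v(Y, s) = 235/2 (v(Y, s) = -7 + (-3/2 + 126) = -7 + 249/2 = 235/2)
2241*v(4, -3) = 2241*(235/2) = 526635/2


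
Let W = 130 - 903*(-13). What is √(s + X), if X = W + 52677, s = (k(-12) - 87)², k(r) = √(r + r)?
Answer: √(72091 - 348*I*√6) ≈ 268.5 - 1.587*I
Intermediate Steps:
W = 11869 (W = 130 - 129*(-91) = 130 + 11739 = 11869)
k(r) = √2*√r (k(r) = √(2*r) = √2*√r)
s = (-87 + 2*I*√6)² (s = (√2*√(-12) - 87)² = (√2*(2*I*√3) - 87)² = (2*I*√6 - 87)² = (-87 + 2*I*√6)² ≈ 7545.0 - 852.42*I)
X = 64546 (X = 11869 + 52677 = 64546)
√(s + X) = √((7545 - 348*I*√6) + 64546) = √(72091 - 348*I*√6)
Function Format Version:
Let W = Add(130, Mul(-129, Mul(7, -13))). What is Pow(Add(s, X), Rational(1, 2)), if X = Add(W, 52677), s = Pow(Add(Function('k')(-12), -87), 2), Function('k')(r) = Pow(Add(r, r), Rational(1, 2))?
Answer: Pow(Add(72091, Mul(-348, I, Pow(6, Rational(1, 2)))), Rational(1, 2)) ≈ Add(268.50, Mul(-1.587, I))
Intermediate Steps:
W = 11869 (W = Add(130, Mul(-129, -91)) = Add(130, 11739) = 11869)
Function('k')(r) = Mul(Pow(2, Rational(1, 2)), Pow(r, Rational(1, 2))) (Function('k')(r) = Pow(Mul(2, r), Rational(1, 2)) = Mul(Pow(2, Rational(1, 2)), Pow(r, Rational(1, 2))))
s = Pow(Add(-87, Mul(2, I, Pow(6, Rational(1, 2)))), 2) (s = Pow(Add(Mul(Pow(2, Rational(1, 2)), Pow(-12, Rational(1, 2))), -87), 2) = Pow(Add(Mul(Pow(2, Rational(1, 2)), Mul(2, I, Pow(3, Rational(1, 2)))), -87), 2) = Pow(Add(Mul(2, I, Pow(6, Rational(1, 2))), -87), 2) = Pow(Add(-87, Mul(2, I, Pow(6, Rational(1, 2)))), 2) ≈ Add(7545.0, Mul(-852.42, I)))
X = 64546 (X = Add(11869, 52677) = 64546)
Pow(Add(s, X), Rational(1, 2)) = Pow(Add(Add(7545, Mul(-348, I, Pow(6, Rational(1, 2)))), 64546), Rational(1, 2)) = Pow(Add(72091, Mul(-348, I, Pow(6, Rational(1, 2)))), Rational(1, 2))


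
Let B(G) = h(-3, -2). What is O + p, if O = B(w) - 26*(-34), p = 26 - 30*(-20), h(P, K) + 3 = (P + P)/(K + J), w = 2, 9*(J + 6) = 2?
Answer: 52772/35 ≈ 1507.8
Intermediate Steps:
J = -52/9 (J = -6 + (⅑)*2 = -6 + 2/9 = -52/9 ≈ -5.7778)
h(P, K) = -3 + 2*P/(-52/9 + K) (h(P, K) = -3 + (P + P)/(K - 52/9) = -3 + (2*P)/(-52/9 + K) = -3 + 2*P/(-52/9 + K))
B(G) = -78/35 (B(G) = 3*(52 - 9*(-2) + 6*(-3))/(-52 + 9*(-2)) = 3*(52 + 18 - 18)/(-52 - 18) = 3*52/(-70) = 3*(-1/70)*52 = -78/35)
p = 626 (p = 26 + 600 = 626)
O = 30862/35 (O = -78/35 - 26*(-34) = -78/35 + 884 = 30862/35 ≈ 881.77)
O + p = 30862/35 + 626 = 52772/35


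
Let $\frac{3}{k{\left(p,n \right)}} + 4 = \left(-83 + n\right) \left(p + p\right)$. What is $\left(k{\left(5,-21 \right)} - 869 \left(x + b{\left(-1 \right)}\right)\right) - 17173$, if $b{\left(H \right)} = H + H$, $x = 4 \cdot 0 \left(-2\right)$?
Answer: $- \frac{5371381}{348} \approx -15435.0$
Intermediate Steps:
$x = 0$ ($x = 0 \left(-2\right) = 0$)
$k{\left(p,n \right)} = \frac{3}{-4 + 2 p \left(-83 + n\right)}$ ($k{\left(p,n \right)} = \frac{3}{-4 + \left(-83 + n\right) \left(p + p\right)} = \frac{3}{-4 + \left(-83 + n\right) 2 p} = \frac{3}{-4 + 2 p \left(-83 + n\right)}$)
$b{\left(H \right)} = 2 H$
$\left(k{\left(5,-21 \right)} - 869 \left(x + b{\left(-1 \right)}\right)\right) - 17173 = \left(\frac{3}{2 \left(-2 - 415 - 105\right)} - 869 \left(0 + 2 \left(-1\right)\right)\right) - 17173 = \left(\frac{3}{2 \left(-2 - 415 - 105\right)} - 869 \left(0 - 2\right)\right) - 17173 = \left(\frac{3}{2 \left(-522\right)} - -1738\right) - 17173 = \left(\frac{3}{2} \left(- \frac{1}{522}\right) + 1738\right) - 17173 = \left(- \frac{1}{348} + 1738\right) - 17173 = \frac{604823}{348} - 17173 = - \frac{5371381}{348}$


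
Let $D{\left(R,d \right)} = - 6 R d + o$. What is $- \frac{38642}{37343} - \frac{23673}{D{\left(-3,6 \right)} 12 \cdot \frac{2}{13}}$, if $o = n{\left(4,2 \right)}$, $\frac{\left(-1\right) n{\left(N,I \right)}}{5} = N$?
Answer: $- \frac{3857960937}{26289472} \approx -146.75$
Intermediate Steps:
$n{\left(N,I \right)} = - 5 N$
$o = -20$ ($o = \left(-5\right) 4 = -20$)
$D{\left(R,d \right)} = -20 - 6 R d$ ($D{\left(R,d \right)} = - 6 R d - 20 = -20 - 6 R d$)
$- \frac{38642}{37343} - \frac{23673}{D{\left(-3,6 \right)} 12 \cdot \frac{2}{13}} = - \frac{38642}{37343} - \frac{23673}{\left(-20 - \left(-18\right) 6\right) 12 \cdot \frac{2}{13}} = \left(-38642\right) \frac{1}{37343} - \frac{23673}{\left(-20 + 108\right) 12 \cdot 2 \cdot \frac{1}{13}} = - \frac{38642}{37343} - \frac{23673}{88 \cdot 12 \cdot \frac{2}{13}} = - \frac{38642}{37343} - \frac{23673}{1056 \cdot \frac{2}{13}} = - \frac{38642}{37343} - \frac{23673}{\frac{2112}{13}} = - \frac{38642}{37343} - \frac{102583}{704} = - \frac{3857960937}{26289472}$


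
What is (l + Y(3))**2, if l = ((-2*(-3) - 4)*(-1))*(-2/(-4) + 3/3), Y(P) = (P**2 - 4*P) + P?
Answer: 9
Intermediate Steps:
Y(P) = P**2 - 3*P
l = -3 (l = ((6 - 4)*(-1))*(-2*(-1/4) + 3*(1/3)) = (2*(-1))*(1/2 + 1) = -2*3/2 = -3)
(l + Y(3))**2 = (-3 + 3*(-3 + 3))**2 = (-3 + 3*0)**2 = (-3 + 0)**2 = (-3)**2 = 9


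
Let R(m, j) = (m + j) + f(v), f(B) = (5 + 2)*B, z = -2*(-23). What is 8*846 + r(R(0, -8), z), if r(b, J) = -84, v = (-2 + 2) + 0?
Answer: 6684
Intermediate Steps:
z = 46
v = 0 (v = 0 + 0 = 0)
f(B) = 7*B
R(m, j) = j + m (R(m, j) = (m + j) + 7*0 = (j + m) + 0 = j + m)
8*846 + r(R(0, -8), z) = 8*846 - 84 = 6768 - 84 = 6684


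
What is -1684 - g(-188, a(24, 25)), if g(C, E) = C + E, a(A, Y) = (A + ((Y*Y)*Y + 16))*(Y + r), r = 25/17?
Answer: -7074682/17 ≈ -4.1616e+5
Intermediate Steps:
r = 25/17 (r = 25*(1/17) = 25/17 ≈ 1.4706)
a(A, Y) = (25/17 + Y)*(16 + A + Y³) (a(A, Y) = (A + ((Y*Y)*Y + 16))*(Y + 25/17) = (A + (Y²*Y + 16))*(25/17 + Y) = (A + (Y³ + 16))*(25/17 + Y) = (A + (16 + Y³))*(25/17 + Y) = (16 + A + Y³)*(25/17 + Y) = (25/17 + Y)*(16 + A + Y³))
-1684 - g(-188, a(24, 25)) = -1684 - (-188 + (400/17 + 25⁴ + 16*25 + (25/17)*24 + (25/17)*25³ + 24*25)) = -1684 - (-188 + (400/17 + 390625 + 400 + 600/17 + (25/17)*15625 + 600)) = -1684 - (-188 + (400/17 + 390625 + 400 + 600/17 + 390625/17 + 600)) = -1684 - (-188 + 7049250/17) = -1684 - 1*7046054/17 = -1684 - 7046054/17 = -7074682/17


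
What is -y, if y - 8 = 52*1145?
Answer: -59548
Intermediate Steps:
y = 59548 (y = 8 + 52*1145 = 8 + 59540 = 59548)
-y = -1*59548 = -59548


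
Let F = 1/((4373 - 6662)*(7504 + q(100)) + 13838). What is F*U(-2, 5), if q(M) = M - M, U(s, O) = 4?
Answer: -2/8581409 ≈ -2.3306e-7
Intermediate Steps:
q(M) = 0
F = -1/17162818 (F = 1/((4373 - 6662)*(7504 + 0) + 13838) = 1/(-2289*7504 + 13838) = 1/(-17176656 + 13838) = 1/(-17162818) = -1/17162818 ≈ -5.8265e-8)
F*U(-2, 5) = -1/17162818*4 = -2/8581409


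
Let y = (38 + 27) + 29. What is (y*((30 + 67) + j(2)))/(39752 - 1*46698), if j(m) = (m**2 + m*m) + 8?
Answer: -5311/3473 ≈ -1.5292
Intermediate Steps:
y = 94 (y = 65 + 29 = 94)
j(m) = 8 + 2*m**2 (j(m) = (m**2 + m**2) + 8 = 2*m**2 + 8 = 8 + 2*m**2)
(y*((30 + 67) + j(2)))/(39752 - 1*46698) = (94*((30 + 67) + (8 + 2*2**2)))/(39752 - 1*46698) = (94*(97 + (8 + 2*4)))/(39752 - 46698) = (94*(97 + (8 + 8)))/(-6946) = (94*(97 + 16))*(-1/6946) = (94*113)*(-1/6946) = 10622*(-1/6946) = -5311/3473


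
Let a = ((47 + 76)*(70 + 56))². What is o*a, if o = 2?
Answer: 480376008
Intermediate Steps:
a = 240188004 (a = (123*126)² = 15498² = 240188004)
o*a = 2*240188004 = 480376008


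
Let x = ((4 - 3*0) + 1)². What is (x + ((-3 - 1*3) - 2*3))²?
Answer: 169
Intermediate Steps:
x = 25 (x = ((4 + 0) + 1)² = (4 + 1)² = 5² = 25)
(x + ((-3 - 1*3) - 2*3))² = (25 + ((-3 - 1*3) - 2*3))² = (25 + ((-3 - 3) - 6))² = (25 + (-6 - 6))² = (25 - 12)² = 13² = 169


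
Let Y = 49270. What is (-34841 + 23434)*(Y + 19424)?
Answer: -783592458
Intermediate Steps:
(-34841 + 23434)*(Y + 19424) = (-34841 + 23434)*(49270 + 19424) = -11407*68694 = -783592458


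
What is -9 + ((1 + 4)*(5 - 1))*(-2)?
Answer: -49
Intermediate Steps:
-9 + ((1 + 4)*(5 - 1))*(-2) = -9 + (5*4)*(-2) = -9 + 20*(-2) = -9 - 40 = -49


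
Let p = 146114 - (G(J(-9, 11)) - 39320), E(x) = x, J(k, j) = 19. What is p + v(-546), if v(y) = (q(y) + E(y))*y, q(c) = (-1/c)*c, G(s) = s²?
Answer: 483735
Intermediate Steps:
q(c) = -1
v(y) = y*(-1 + y) (v(y) = (-1 + y)*y = y*(-1 + y))
p = 185073 (p = 146114 - (19² - 39320) = 146114 - (361 - 39320) = 146114 - 1*(-38959) = 146114 + 38959 = 185073)
p + v(-546) = 185073 - 546*(-1 - 546) = 185073 - 546*(-547) = 185073 + 298662 = 483735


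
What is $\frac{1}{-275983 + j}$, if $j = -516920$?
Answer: $- \frac{1}{792903} \approx -1.2612 \cdot 10^{-6}$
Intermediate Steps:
$\frac{1}{-275983 + j} = \frac{1}{-275983 - 516920} = \frac{1}{-792903} = - \frac{1}{792903}$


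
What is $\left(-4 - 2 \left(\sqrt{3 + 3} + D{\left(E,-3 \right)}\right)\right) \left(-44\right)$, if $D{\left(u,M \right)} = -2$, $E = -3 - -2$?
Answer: $88 \sqrt{6} \approx 215.56$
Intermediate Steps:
$E = -1$ ($E = -3 + 2 = -1$)
$\left(-4 - 2 \left(\sqrt{3 + 3} + D{\left(E,-3 \right)}\right)\right) \left(-44\right) = \left(-4 - 2 \left(\sqrt{3 + 3} - 2\right)\right) \left(-44\right) = \left(-4 - 2 \left(\sqrt{6} - 2\right)\right) \left(-44\right) = \left(-4 - 2 \left(-2 + \sqrt{6}\right)\right) \left(-44\right) = \left(-4 + \left(4 - 2 \sqrt{6}\right)\right) \left(-44\right) = - 2 \sqrt{6} \left(-44\right) = 88 \sqrt{6}$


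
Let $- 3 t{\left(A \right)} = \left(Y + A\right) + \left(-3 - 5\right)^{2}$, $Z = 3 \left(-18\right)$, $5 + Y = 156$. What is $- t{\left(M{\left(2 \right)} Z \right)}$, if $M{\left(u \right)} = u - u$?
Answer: $\frac{215}{3} \approx 71.667$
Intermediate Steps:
$Y = 151$ ($Y = -5 + 156 = 151$)
$M{\left(u \right)} = 0$
$Z = -54$
$t{\left(A \right)} = - \frac{215}{3} - \frac{A}{3}$ ($t{\left(A \right)} = - \frac{\left(151 + A\right) + \left(-3 - 5\right)^{2}}{3} = - \frac{\left(151 + A\right) + \left(-8\right)^{2}}{3} = - \frac{\left(151 + A\right) + 64}{3} = - \frac{215 + A}{3} = - \frac{215}{3} - \frac{A}{3}$)
$- t{\left(M{\left(2 \right)} Z \right)} = - (- \frac{215}{3} - \frac{0 \left(-54\right)}{3}) = - (- \frac{215}{3} - 0) = - (- \frac{215}{3} + 0) = \left(-1\right) \left(- \frac{215}{3}\right) = \frac{215}{3}$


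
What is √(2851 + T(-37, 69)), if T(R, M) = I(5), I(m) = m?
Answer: 2*√714 ≈ 53.442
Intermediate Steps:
T(R, M) = 5
√(2851 + T(-37, 69)) = √(2851 + 5) = √2856 = 2*√714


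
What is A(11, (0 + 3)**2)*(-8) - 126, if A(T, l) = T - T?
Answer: -126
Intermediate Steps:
A(T, l) = 0
A(11, (0 + 3)**2)*(-8) - 126 = 0*(-8) - 126 = 0 - 126 = -126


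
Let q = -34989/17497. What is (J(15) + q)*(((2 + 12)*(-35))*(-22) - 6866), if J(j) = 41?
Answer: 2670866632/17497 ≈ 1.5265e+5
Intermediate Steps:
q = -34989/17497 (q = -34989*1/17497 = -34989/17497 ≈ -1.9997)
(J(15) + q)*(((2 + 12)*(-35))*(-22) - 6866) = (41 - 34989/17497)*(((2 + 12)*(-35))*(-22) - 6866) = 682388*((14*(-35))*(-22) - 6866)/17497 = 682388*(-490*(-22) - 6866)/17497 = 682388*(10780 - 6866)/17497 = (682388/17497)*3914 = 2670866632/17497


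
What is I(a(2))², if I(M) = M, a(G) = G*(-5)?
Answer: 100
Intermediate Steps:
a(G) = -5*G
I(a(2))² = (-5*2)² = (-10)² = 100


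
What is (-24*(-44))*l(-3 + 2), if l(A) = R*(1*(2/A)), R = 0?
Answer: 0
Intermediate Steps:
l(A) = 0 (l(A) = 0*(1*(2/A)) = 0*(2/A) = 0)
(-24*(-44))*l(-3 + 2) = -24*(-44)*0 = 1056*0 = 0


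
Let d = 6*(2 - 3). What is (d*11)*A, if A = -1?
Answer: 66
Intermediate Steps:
d = -6 (d = 6*(-1) = -6)
(d*11)*A = -6*11*(-1) = -66*(-1) = 66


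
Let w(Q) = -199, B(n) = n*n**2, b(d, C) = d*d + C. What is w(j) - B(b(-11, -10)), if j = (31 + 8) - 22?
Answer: -1367830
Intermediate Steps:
j = 17 (j = 39 - 22 = 17)
b(d, C) = C + d**2 (b(d, C) = d**2 + C = C + d**2)
B(n) = n**3
w(j) - B(b(-11, -10)) = -199 - (-10 + (-11)**2)**3 = -199 - (-10 + 121)**3 = -199 - 1*111**3 = -199 - 1*1367631 = -199 - 1367631 = -1367830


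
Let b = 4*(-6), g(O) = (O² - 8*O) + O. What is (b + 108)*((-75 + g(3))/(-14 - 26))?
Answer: 1827/10 ≈ 182.70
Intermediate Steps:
g(O) = O² - 7*O
b = -24
(b + 108)*((-75 + g(3))/(-14 - 26)) = (-24 + 108)*((-75 + 3*(-7 + 3))/(-14 - 26)) = 84*((-75 + 3*(-4))/(-40)) = 84*((-75 - 12)*(-1/40)) = 84*(-87*(-1/40)) = 84*(87/40) = 1827/10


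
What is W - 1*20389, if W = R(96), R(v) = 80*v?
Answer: -12709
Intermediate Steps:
W = 7680 (W = 80*96 = 7680)
W - 1*20389 = 7680 - 1*20389 = 7680 - 20389 = -12709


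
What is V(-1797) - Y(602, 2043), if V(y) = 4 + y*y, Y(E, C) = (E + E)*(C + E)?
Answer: 44633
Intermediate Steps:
Y(E, C) = 2*E*(C + E) (Y(E, C) = (2*E)*(C + E) = 2*E*(C + E))
V(y) = 4 + y**2
V(-1797) - Y(602, 2043) = (4 + (-1797)**2) - 2*602*(2043 + 602) = (4 + 3229209) - 2*602*2645 = 3229213 - 1*3184580 = 3229213 - 3184580 = 44633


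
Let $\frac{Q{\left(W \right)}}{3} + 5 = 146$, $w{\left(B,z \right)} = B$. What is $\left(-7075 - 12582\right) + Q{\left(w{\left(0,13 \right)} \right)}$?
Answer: $-19234$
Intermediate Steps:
$Q{\left(W \right)} = 423$ ($Q{\left(W \right)} = -15 + 3 \cdot 146 = -15 + 438 = 423$)
$\left(-7075 - 12582\right) + Q{\left(w{\left(0,13 \right)} \right)} = \left(-7075 - 12582\right) + 423 = -19657 + 423 = -19234$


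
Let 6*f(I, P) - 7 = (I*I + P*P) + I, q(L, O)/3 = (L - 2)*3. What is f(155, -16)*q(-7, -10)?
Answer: -659961/2 ≈ -3.2998e+5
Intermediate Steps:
q(L, O) = -18 + 9*L (q(L, O) = 3*((L - 2)*3) = 3*((-2 + L)*3) = 3*(-6 + 3*L) = -18 + 9*L)
f(I, P) = 7/6 + I/6 + I²/6 + P²/6 (f(I, P) = 7/6 + ((I*I + P*P) + I)/6 = 7/6 + ((I² + P²) + I)/6 = 7/6 + (I + I² + P²)/6 = 7/6 + (I/6 + I²/6 + P²/6) = 7/6 + I/6 + I²/6 + P²/6)
f(155, -16)*q(-7, -10) = (7/6 + (⅙)*155 + (⅙)*155² + (⅙)*(-16)²)*(-18 + 9*(-7)) = (7/6 + 155/6 + (⅙)*24025 + (⅙)*256)*(-18 - 63) = (7/6 + 155/6 + 24025/6 + 128/3)*(-81) = (24443/6)*(-81) = -659961/2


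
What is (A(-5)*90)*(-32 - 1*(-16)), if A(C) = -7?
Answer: 10080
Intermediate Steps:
(A(-5)*90)*(-32 - 1*(-16)) = (-7*90)*(-32 - 1*(-16)) = -630*(-32 + 16) = -630*(-16) = 10080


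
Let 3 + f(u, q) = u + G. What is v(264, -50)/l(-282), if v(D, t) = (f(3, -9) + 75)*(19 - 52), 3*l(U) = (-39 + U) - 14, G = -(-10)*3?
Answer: 2079/67 ≈ 31.030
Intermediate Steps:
G = 30 (G = -2*(-15) = 30)
l(U) = -53/3 + U/3 (l(U) = ((-39 + U) - 14)/3 = (-53 + U)/3 = -53/3 + U/3)
f(u, q) = 27 + u (f(u, q) = -3 + (u + 30) = -3 + (30 + u) = 27 + u)
v(D, t) = -3465 (v(D, t) = ((27 + 3) + 75)*(19 - 52) = (30 + 75)*(-33) = 105*(-33) = -3465)
v(264, -50)/l(-282) = -3465/(-53/3 + (1/3)*(-282)) = -3465/(-53/3 - 94) = -3465/(-335/3) = -3465*(-3/335) = 2079/67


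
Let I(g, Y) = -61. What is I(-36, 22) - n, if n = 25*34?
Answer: -911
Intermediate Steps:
n = 850
I(-36, 22) - n = -61 - 1*850 = -61 - 850 = -911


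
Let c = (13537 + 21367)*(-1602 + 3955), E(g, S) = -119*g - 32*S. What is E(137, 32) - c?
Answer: -82146439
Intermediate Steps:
c = 82129112 (c = 34904*2353 = 82129112)
E(137, 32) - c = (-119*137 - 32*32) - 1*82129112 = (-16303 - 1024) - 82129112 = -17327 - 82129112 = -82146439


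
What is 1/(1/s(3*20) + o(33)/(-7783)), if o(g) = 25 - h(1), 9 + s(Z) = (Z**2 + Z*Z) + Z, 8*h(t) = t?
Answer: -451476264/1380685 ≈ -326.99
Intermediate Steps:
h(t) = t/8
s(Z) = -9 + Z + 2*Z**2 (s(Z) = -9 + ((Z**2 + Z*Z) + Z) = -9 + ((Z**2 + Z**2) + Z) = -9 + (2*Z**2 + Z) = -9 + (Z + 2*Z**2) = -9 + Z + 2*Z**2)
o(g) = 199/8 (o(g) = 25 - 1/8 = 199/8)
1/(1/s(3*20) + o(33)/(-7783)) = 1/(1/(-9 + 3*20 + 2*(3*20)**2) + (199/8)/(-7783)) = 1/(1/(-9 + 60 + 2*60**2) + (199/8)*(-1/7783)) = 1/(1/(-9 + 60 + 2*3600) - 199/62264) = 1/(1/(-9 + 60 + 7200) - 199/62264) = 1/(1/7251 - 199/62264) = 1/(-1380685/451476264) = -451476264/1380685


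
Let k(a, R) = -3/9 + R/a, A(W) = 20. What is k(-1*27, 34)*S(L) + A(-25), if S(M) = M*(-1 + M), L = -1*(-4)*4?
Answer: -3260/9 ≈ -362.22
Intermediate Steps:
L = 16 (L = 4*4 = 16)
k(a, R) = -⅓ + R/a (k(a, R) = -3*⅑ + R/a = -⅓ + R/a)
k(-1*27, 34)*S(L) + A(-25) = ((34 - (-1)*27/3)/((-1*27)))*(16*(-1 + 16)) + 20 = ((34 - ⅓*(-27))/(-27))*(16*15) + 20 = -(34 + 9)/27*240 + 20 = -1/27*43*240 + 20 = -43/27*240 + 20 = -3440/9 + 20 = -3260/9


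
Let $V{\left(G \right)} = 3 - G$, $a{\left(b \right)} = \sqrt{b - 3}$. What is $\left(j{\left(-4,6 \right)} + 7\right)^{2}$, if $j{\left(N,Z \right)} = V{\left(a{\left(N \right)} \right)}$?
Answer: $\left(10 - i \sqrt{7}\right)^{2} \approx 93.0 - 52.915 i$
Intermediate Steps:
$a{\left(b \right)} = \sqrt{-3 + b}$
$j{\left(N,Z \right)} = 3 - \sqrt{-3 + N}$
$\left(j{\left(-4,6 \right)} + 7\right)^{2} = \left(\left(3 - \sqrt{-3 - 4}\right) + 7\right)^{2} = \left(\left(3 - \sqrt{-7}\right) + 7\right)^{2} = \left(\left(3 - i \sqrt{7}\right) + 7\right)^{2} = \left(10 - i \sqrt{7}\right)^{2}$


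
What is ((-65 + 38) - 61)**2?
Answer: 7744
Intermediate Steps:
((-65 + 38) - 61)**2 = (-27 - 61)**2 = (-88)**2 = 7744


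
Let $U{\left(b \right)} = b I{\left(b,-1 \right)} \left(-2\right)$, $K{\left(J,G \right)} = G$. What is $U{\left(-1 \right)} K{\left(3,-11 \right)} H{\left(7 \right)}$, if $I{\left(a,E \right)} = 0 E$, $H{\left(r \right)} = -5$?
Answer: $0$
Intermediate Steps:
$I{\left(a,E \right)} = 0$
$U{\left(b \right)} = 0$ ($U{\left(b \right)} = b 0 \left(-2\right) = 0 \left(-2\right) = 0$)
$U{\left(-1 \right)} K{\left(3,-11 \right)} H{\left(7 \right)} = 0 \left(-11\right) \left(-5\right) = 0 \left(-5\right) = 0$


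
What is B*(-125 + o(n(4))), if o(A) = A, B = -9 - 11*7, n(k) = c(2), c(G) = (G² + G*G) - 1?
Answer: 10148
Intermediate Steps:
c(G) = -1 + 2*G² (c(G) = (G² + G²) - 1 = 2*G² - 1 = -1 + 2*G²)
n(k) = 7 (n(k) = -1 + 2*2² = -1 + 2*4 = -1 + 8 = 7)
B = -86 (B = -9 - 77 = -86)
B*(-125 + o(n(4))) = -86*(-125 + 7) = -86*(-118) = 10148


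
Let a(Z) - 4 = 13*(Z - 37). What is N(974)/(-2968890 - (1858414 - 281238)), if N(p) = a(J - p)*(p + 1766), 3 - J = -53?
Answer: 2429010/324719 ≈ 7.4803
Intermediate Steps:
J = 56 (J = 3 - 1*(-53) = 3 + 53 = 56)
a(Z) = -477 + 13*Z (a(Z) = 4 + 13*(Z - 37) = 4 + 13*(-37 + Z) = 4 + (-481 + 13*Z) = -477 + 13*Z)
N(p) = (251 - 13*p)*(1766 + p) (N(p) = (-477 + 13*(56 - p))*(p + 1766) = (-477 + (728 - 13*p))*(1766 + p) = (251 - 13*p)*(1766 + p))
N(974)/(-2968890 - (1858414 - 281238)) = (-(-251 + 13*974)*(1766 + 974))/(-2968890 - (1858414 - 281238)) = (-1*(-251 + 12662)*2740)/(-2968890 - 1*1577176) = (-1*12411*2740)/(-2968890 - 1577176) = -34006140/(-4546066) = -34006140*(-1/4546066) = 2429010/324719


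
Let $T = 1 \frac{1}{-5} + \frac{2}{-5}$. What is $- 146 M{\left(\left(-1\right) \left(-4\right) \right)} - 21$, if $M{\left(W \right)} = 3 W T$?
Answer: $\frac{5151}{5} \approx 1030.2$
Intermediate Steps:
$T = - \frac{3}{5}$ ($T = 1 \left(- \frac{1}{5}\right) + 2 \left(- \frac{1}{5}\right) = - \frac{1}{5} - \frac{2}{5} = - \frac{3}{5} \approx -0.6$)
$M{\left(W \right)} = - \frac{9 W}{5}$ ($M{\left(W \right)} = 3 W \left(- \frac{3}{5}\right) = - \frac{9 W}{5}$)
$- 146 M{\left(\left(-1\right) \left(-4\right) \right)} - 21 = - 146 \left(- \frac{9 \left(\left(-1\right) \left(-4\right)\right)}{5}\right) - 21 = - 146 \left(\left(- \frac{9}{5}\right) 4\right) - 21 = \left(-146\right) \left(- \frac{36}{5}\right) - 21 = \frac{5256}{5} - 21 = \frac{5151}{5}$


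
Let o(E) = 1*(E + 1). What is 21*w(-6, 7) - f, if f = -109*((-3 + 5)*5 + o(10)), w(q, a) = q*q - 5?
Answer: 2940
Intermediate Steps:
w(q, a) = -5 + q**2 (w(q, a) = q**2 - 5 = -5 + q**2)
o(E) = 1 + E (o(E) = 1*(1 + E) = 1 + E)
f = -2289 (f = -109*((-3 + 5)*5 + (1 + 10)) = -109*(2*5 + 11) = -109*(10 + 11) = -109*21 = -2289)
21*w(-6, 7) - f = 21*(-5 + (-6)**2) - 1*(-2289) = 21*(-5 + 36) + 2289 = 21*31 + 2289 = 651 + 2289 = 2940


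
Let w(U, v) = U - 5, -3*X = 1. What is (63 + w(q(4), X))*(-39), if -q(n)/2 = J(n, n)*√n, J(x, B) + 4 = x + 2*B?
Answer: -1014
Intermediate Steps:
J(x, B) = -4 + x + 2*B (J(x, B) = -4 + (x + 2*B) = -4 + x + 2*B)
q(n) = -2*√n*(-4 + 3*n) (q(n) = -2*(-4 + n + 2*n)*√n = -2*(-4 + 3*n)*√n = -2*√n*(-4 + 3*n))
X = -⅓ (X = -⅓*1 = -⅓ ≈ -0.33333)
w(U, v) = -5 + U
(63 + w(q(4), X))*(-39) = (63 + (-5 + √4*(8 - 6*4)))*(-39) = (63 + (-5 + 2*(8 - 24)))*(-39) = (63 + (-5 + 2*(-16)))*(-39) = (63 + (-5 - 32))*(-39) = (63 - 37)*(-39) = 26*(-39) = -1014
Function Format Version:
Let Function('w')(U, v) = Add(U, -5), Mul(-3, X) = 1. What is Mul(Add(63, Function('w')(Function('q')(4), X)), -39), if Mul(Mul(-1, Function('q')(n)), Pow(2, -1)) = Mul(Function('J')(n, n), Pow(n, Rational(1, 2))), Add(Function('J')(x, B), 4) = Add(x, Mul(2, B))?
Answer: -1014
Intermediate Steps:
Function('J')(x, B) = Add(-4, x, Mul(2, B)) (Function('J')(x, B) = Add(-4, Add(x, Mul(2, B))) = Add(-4, x, Mul(2, B)))
Function('q')(n) = Mul(-2, Pow(n, Rational(1, 2)), Add(-4, Mul(3, n))) (Function('q')(n) = Mul(-2, Mul(Add(-4, n, Mul(2, n)), Pow(n, Rational(1, 2)))) = Mul(-2, Mul(Add(-4, Mul(3, n)), Pow(n, Rational(1, 2)))) = Mul(-2, Mul(Pow(n, Rational(1, 2)), Add(-4, Mul(3, n)))) = Mul(-2, Pow(n, Rational(1, 2)), Add(-4, Mul(3, n))))
X = Rational(-1, 3) (X = Mul(Rational(-1, 3), 1) = Rational(-1, 3) ≈ -0.33333)
Function('w')(U, v) = Add(-5, U)
Mul(Add(63, Function('w')(Function('q')(4), X)), -39) = Mul(Add(63, Add(-5, Mul(Pow(4, Rational(1, 2)), Add(8, Mul(-6, 4))))), -39) = Mul(Add(63, Add(-5, Mul(2, Add(8, -24)))), -39) = Mul(Add(63, Add(-5, Mul(2, -16))), -39) = Mul(Add(63, Add(-5, -32)), -39) = Mul(Add(63, -37), -39) = Mul(26, -39) = -1014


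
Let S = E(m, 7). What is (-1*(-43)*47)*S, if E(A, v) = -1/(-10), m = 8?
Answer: 2021/10 ≈ 202.10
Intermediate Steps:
E(A, v) = 1/10 (E(A, v) = -1*(-1/10) = 1/10)
S = 1/10 ≈ 0.10000
(-1*(-43)*47)*S = (-1*(-43)*47)*(1/10) = (43*47)*(1/10) = 2021*(1/10) = 2021/10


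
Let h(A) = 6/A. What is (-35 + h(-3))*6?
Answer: -222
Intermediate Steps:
(-35 + h(-3))*6 = (-35 + 6/(-3))*6 = (-35 + 6*(-⅓))*6 = (-35 - 2)*6 = -37*6 = -222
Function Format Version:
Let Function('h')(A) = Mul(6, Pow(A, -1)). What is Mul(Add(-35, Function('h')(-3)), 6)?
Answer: -222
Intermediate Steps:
Mul(Add(-35, Function('h')(-3)), 6) = Mul(Add(-35, Mul(6, Pow(-3, -1))), 6) = Mul(Add(-35, Mul(6, Rational(-1, 3))), 6) = Mul(Add(-35, -2), 6) = Mul(-37, 6) = -222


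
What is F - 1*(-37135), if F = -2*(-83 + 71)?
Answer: 37159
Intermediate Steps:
F = 24 (F = -2*(-12) = 24)
F - 1*(-37135) = 24 - 1*(-37135) = 24 + 37135 = 37159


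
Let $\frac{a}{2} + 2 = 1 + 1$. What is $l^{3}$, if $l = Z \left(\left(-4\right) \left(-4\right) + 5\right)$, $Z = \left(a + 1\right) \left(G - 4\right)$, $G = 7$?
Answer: $250047$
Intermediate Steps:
$a = 0$ ($a = -4 + 2 \left(1 + 1\right) = -4 + 2 \cdot 2 = -4 + 4 = 0$)
$Z = 3$ ($Z = \left(0 + 1\right) \left(7 - 4\right) = 1 \cdot 3 = 3$)
$l = 63$ ($l = 3 \left(\left(-4\right) \left(-4\right) + 5\right) = 3 \left(16 + 5\right) = 3 \cdot 21 = 63$)
$l^{3} = 63^{3} = 250047$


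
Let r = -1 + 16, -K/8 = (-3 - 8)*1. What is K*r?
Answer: 1320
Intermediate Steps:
K = 88 (K = -8*(-3 - 8) = -(-88) = -8*(-11) = 88)
r = 15
K*r = 88*15 = 1320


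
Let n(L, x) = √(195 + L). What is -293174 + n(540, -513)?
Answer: -293174 + 7*√15 ≈ -2.9315e+5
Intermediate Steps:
-293174 + n(540, -513) = -293174 + √(195 + 540) = -293174 + √735 = -293174 + 7*√15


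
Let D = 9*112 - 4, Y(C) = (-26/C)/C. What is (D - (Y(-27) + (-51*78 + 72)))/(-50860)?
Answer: -894854/9269235 ≈ -0.096540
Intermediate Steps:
Y(C) = -26/C²
D = 1004 (D = 1008 - 4 = 1004)
(D - (Y(-27) + (-51*78 + 72)))/(-50860) = (1004 - (-26/(-27)² + (-51*78 + 72)))/(-50860) = (1004 - (-26*1/729 + (-3978 + 72)))*(-1/50860) = (1004 - (-26/729 - 3906))*(-1/50860) = (1004 - 1*(-2847500/729))*(-1/50860) = (1004 + 2847500/729)*(-1/50860) = (3579416/729)*(-1/50860) = -894854/9269235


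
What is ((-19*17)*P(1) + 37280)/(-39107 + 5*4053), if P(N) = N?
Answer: -36957/18842 ≈ -1.9614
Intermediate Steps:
((-19*17)*P(1) + 37280)/(-39107 + 5*4053) = (-19*17*1 + 37280)/(-39107 + 5*4053) = (-323*1 + 37280)/(-39107 + 20265) = (-323 + 37280)/(-18842) = 36957*(-1/18842) = -36957/18842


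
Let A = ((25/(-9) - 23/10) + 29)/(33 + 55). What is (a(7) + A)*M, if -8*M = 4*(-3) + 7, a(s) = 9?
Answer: 73433/12672 ≈ 5.7949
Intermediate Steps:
A = 2153/7920 (A = ((25*(-⅑) - 23*⅒) + 29)/88 = ((-25/9 - 23/10) + 29)*(1/88) = (-457/90 + 29)*(1/88) = (2153/90)*(1/88) = 2153/7920 ≈ 0.27184)
M = 5/8 (M = -(4*(-3) + 7)/8 = -(-12 + 7)/8 = -⅛*(-5) = 5/8 ≈ 0.62500)
(a(7) + A)*M = (9 + 2153/7920)*(5/8) = (73433/7920)*(5/8) = 73433/12672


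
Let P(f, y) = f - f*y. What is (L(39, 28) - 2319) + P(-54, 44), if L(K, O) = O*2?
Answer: 59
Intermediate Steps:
L(K, O) = 2*O
P(f, y) = f - f*y
(L(39, 28) - 2319) + P(-54, 44) = (2*28 - 2319) - 54*(1 - 1*44) = (56 - 2319) - 54*(1 - 44) = -2263 - 54*(-43) = -2263 + 2322 = 59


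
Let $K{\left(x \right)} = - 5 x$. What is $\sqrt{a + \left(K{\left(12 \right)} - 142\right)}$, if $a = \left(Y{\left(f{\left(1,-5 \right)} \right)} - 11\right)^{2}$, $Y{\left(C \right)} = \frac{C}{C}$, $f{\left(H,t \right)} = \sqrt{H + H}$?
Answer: $i \sqrt{102} \approx 10.1 i$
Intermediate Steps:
$f{\left(H,t \right)} = \sqrt{2} \sqrt{H}$ ($f{\left(H,t \right)} = \sqrt{2 H} = \sqrt{2} \sqrt{H}$)
$Y{\left(C \right)} = 1$
$a = 100$ ($a = \left(1 - 11\right)^{2} = \left(-10\right)^{2} = 100$)
$\sqrt{a + \left(K{\left(12 \right)} - 142\right)} = \sqrt{100 - 202} = \sqrt{-102} = i \sqrt{102}$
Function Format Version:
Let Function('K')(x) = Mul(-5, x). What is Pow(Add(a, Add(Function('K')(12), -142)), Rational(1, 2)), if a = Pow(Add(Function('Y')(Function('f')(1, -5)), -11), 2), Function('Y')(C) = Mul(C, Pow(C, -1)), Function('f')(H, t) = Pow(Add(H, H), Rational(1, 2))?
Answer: Mul(I, Pow(102, Rational(1, 2))) ≈ Mul(10.100, I)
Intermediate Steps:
Function('f')(H, t) = Mul(Pow(2, Rational(1, 2)), Pow(H, Rational(1, 2))) (Function('f')(H, t) = Pow(Mul(2, H), Rational(1, 2)) = Mul(Pow(2, Rational(1, 2)), Pow(H, Rational(1, 2))))
Function('Y')(C) = 1
a = 100 (a = Pow(Add(1, -11), 2) = Pow(-10, 2) = 100)
Pow(Add(a, Add(Function('K')(12), -142)), Rational(1, 2)) = Pow(Add(100, Add(Mul(-5, 12), -142)), Rational(1, 2)) = Pow(Add(100, Add(-60, -142)), Rational(1, 2)) = Pow(Add(100, -202), Rational(1, 2)) = Pow(-102, Rational(1, 2)) = Mul(I, Pow(102, Rational(1, 2)))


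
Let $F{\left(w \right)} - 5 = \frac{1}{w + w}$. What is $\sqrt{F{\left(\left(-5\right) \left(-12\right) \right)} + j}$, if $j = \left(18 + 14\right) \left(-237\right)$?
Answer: $\frac{i \sqrt{27284370}}{60} \approx 87.057 i$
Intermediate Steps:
$j = -7584$ ($j = 32 \left(-237\right) = -7584$)
$F{\left(w \right)} = 5 + \frac{1}{2 w}$ ($F{\left(w \right)} = 5 + \frac{1}{w + w} = 5 + \frac{1}{2 w}$)
$\sqrt{F{\left(\left(-5\right) \left(-12\right) \right)} + j} = \sqrt{\left(5 + \frac{1}{2 \left(\left(-5\right) \left(-12\right)\right)}\right) - 7584} = \sqrt{\left(5 + \frac{1}{2 \cdot 60}\right) - 7584} = \sqrt{\left(5 + \frac{1}{2} \cdot \frac{1}{60}\right) - 7584} = \sqrt{\left(5 + \frac{1}{120}\right) - 7584} = \sqrt{\frac{601}{120} - 7584} = \sqrt{- \frac{909479}{120}} = \frac{i \sqrt{27284370}}{60}$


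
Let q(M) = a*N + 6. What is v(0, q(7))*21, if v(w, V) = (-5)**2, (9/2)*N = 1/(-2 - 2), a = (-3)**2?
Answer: 525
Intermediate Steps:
a = 9
N = -1/18 (N = 2/(9*(-2 - 2)) = (2/9)/(-4) = (2/9)*(-1/4) = -1/18 ≈ -0.055556)
q(M) = 11/2 (q(M) = 9*(-1/18) + 6 = -1/2 + 6 = 11/2)
v(w, V) = 25
v(0, q(7))*21 = 25*21 = 525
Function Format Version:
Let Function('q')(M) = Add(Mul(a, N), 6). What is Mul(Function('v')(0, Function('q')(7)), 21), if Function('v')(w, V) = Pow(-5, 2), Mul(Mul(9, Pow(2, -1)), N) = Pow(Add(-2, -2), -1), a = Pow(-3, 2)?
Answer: 525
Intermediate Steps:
a = 9
N = Rational(-1, 18) (N = Mul(Rational(2, 9), Pow(Add(-2, -2), -1)) = Mul(Rational(2, 9), Pow(-4, -1)) = Mul(Rational(2, 9), Rational(-1, 4)) = Rational(-1, 18) ≈ -0.055556)
Function('q')(M) = Rational(11, 2) (Function('q')(M) = Add(Mul(9, Rational(-1, 18)), 6) = Add(Rational(-1, 2), 6) = Rational(11, 2))
Function('v')(w, V) = 25
Mul(Function('v')(0, Function('q')(7)), 21) = Mul(25, 21) = 525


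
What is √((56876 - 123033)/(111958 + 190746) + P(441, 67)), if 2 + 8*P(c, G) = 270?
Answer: 19*√527972533/75676 ≈ 5.7690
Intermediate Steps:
P(c, G) = 67/2 (P(c, G) = -¼ + (⅛)*270 = -¼ + 135/4 = 67/2)
√((56876 - 123033)/(111958 + 190746) + P(441, 67)) = √((56876 - 123033)/(111958 + 190746) + 67/2) = √(-66157/302704 + 67/2) = √(10074427/302704) = 19*√527972533/75676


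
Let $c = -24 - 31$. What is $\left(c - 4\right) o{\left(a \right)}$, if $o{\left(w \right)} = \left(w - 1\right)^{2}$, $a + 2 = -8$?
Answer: $-7139$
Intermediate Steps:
$a = -10$ ($a = -2 - 8 = -10$)
$o{\left(w \right)} = \left(-1 + w\right)^{2}$
$c = -55$ ($c = -24 - 31 = -55$)
$\left(c - 4\right) o{\left(a \right)} = \left(-55 - 4\right) \left(-1 - 10\right)^{2} = - 59 \left(-11\right)^{2} = \left(-59\right) 121 = -7139$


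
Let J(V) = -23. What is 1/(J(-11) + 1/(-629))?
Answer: -629/14468 ≈ -0.043475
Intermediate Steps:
1/(J(-11) + 1/(-629)) = 1/(-23 + 1/(-629)) = 1/(-23 - 1/629) = 1/(-14468/629) = -629/14468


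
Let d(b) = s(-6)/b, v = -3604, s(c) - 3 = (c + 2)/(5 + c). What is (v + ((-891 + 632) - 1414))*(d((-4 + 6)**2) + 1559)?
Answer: -32944311/4 ≈ -8.2361e+6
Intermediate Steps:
s(c) = 3 + (2 + c)/(5 + c) (s(c) = 3 + (c + 2)/(5 + c) = 3 + (2 + c)/(5 + c))
d(b) = 7/b (d(b) = ((17 + 4*(-6))/(5 - 6))/b = ((17 - 24)/(-1))/b = (-1*(-7))/b = 7/b)
(v + ((-891 + 632) - 1414))*(d((-4 + 6)**2) + 1559) = (-3604 + ((-891 + 632) - 1414))*(7/((-4 + 6)**2) + 1559) = (-3604 + (-259 - 1414))*(7/(2**2) + 1559) = (-3604 - 1673)*(7/4 + 1559) = -5277*(7*(1/4) + 1559) = -5277*(7/4 + 1559) = -5277*6243/4 = -32944311/4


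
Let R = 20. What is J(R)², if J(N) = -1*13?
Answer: 169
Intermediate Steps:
J(N) = -13
J(R)² = (-13)² = 169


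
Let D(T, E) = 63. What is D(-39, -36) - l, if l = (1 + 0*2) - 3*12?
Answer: 98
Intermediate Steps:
l = -35 (l = (1 + 0) - 36 = 1 - 36 = -35)
D(-39, -36) - l = 63 - 1*(-35) = 63 + 35 = 98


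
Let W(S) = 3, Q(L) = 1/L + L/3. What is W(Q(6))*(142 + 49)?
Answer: 573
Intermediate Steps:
Q(L) = 1/L + L/3 (Q(L) = 1/L + L*(⅓) = 1/L + L/3)
W(Q(6))*(142 + 49) = 3*(142 + 49) = 3*191 = 573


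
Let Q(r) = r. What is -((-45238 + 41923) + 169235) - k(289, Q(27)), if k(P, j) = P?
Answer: -166209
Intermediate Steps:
-((-45238 + 41923) + 169235) - k(289, Q(27)) = -((-45238 + 41923) + 169235) - 1*289 = -(-3315 + 169235) - 289 = -1*165920 - 289 = -165920 - 289 = -166209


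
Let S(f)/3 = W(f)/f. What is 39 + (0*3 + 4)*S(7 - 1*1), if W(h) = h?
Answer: 51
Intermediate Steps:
S(f) = 3 (S(f) = 3*(f/f) = 3*1 = 3)
39 + (0*3 + 4)*S(7 - 1*1) = 39 + (0*3 + 4)*3 = 39 + (0 + 4)*3 = 39 + 4*3 = 39 + 12 = 51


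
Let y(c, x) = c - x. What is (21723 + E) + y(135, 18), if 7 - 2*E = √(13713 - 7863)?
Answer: 43687/2 - 15*√26/2 ≈ 21805.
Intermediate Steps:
E = 7/2 - 15*√26/2 (E = 7/2 - √(13713 - 7863)/2 = 7/2 - 15*√26/2 ≈ -34.743)
(21723 + E) + y(135, 18) = (21723 + (7/2 - 15*√26/2)) + (135 - 1*18) = (43453/2 - 15*√26/2) + (135 - 18) = (43453/2 - 15*√26/2) + 117 = 43687/2 - 15*√26/2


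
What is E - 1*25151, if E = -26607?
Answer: -51758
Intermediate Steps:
E - 1*25151 = -26607 - 1*25151 = -26607 - 25151 = -51758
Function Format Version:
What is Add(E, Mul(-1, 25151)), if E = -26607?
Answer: -51758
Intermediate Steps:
Add(E, Mul(-1, 25151)) = Add(-26607, Mul(-1, 25151)) = Add(-26607, -25151) = -51758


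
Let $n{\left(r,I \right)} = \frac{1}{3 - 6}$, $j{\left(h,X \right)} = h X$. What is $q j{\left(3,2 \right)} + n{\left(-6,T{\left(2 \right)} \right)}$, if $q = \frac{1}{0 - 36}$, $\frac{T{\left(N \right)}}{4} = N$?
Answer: $- \frac{1}{2} \approx -0.5$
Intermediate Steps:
$j{\left(h,X \right)} = X h$
$T{\left(N \right)} = 4 N$
$q = - \frac{1}{36}$ ($q = \frac{1}{-36} = - \frac{1}{36} \approx -0.027778$)
$n{\left(r,I \right)} = - \frac{1}{3}$ ($n{\left(r,I \right)} = \frac{1}{-3} = - \frac{1}{3}$)
$q j{\left(3,2 \right)} + n{\left(-6,T{\left(2 \right)} \right)} = - \frac{2 \cdot 3}{36} - \frac{1}{3} = \left(- \frac{1}{36}\right) 6 - \frac{1}{3} = - \frac{1}{6} - \frac{1}{3} = - \frac{1}{2}$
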